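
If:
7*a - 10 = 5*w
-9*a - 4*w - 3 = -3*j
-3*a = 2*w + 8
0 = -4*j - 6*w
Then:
No Solution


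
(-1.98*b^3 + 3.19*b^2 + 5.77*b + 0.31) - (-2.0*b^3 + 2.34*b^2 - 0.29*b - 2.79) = 0.02*b^3 + 0.85*b^2 + 6.06*b + 3.1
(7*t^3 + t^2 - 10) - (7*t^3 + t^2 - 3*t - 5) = 3*t - 5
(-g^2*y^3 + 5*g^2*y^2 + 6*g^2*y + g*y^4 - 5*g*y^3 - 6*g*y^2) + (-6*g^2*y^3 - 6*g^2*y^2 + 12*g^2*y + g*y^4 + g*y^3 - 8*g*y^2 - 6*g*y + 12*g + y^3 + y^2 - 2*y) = -7*g^2*y^3 - g^2*y^2 + 18*g^2*y + 2*g*y^4 - 4*g*y^3 - 14*g*y^2 - 6*g*y + 12*g + y^3 + y^2 - 2*y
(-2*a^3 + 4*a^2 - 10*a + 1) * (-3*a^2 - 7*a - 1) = 6*a^5 + 2*a^4 + 4*a^3 + 63*a^2 + 3*a - 1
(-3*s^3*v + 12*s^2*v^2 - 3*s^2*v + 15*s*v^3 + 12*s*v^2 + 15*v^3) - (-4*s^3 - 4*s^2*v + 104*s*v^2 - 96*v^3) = -3*s^3*v + 4*s^3 + 12*s^2*v^2 + s^2*v + 15*s*v^3 - 92*s*v^2 + 111*v^3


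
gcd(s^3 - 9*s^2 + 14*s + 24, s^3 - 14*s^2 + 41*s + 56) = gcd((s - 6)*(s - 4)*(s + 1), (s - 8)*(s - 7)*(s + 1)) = s + 1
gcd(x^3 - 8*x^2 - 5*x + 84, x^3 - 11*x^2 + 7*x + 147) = x^2 - 4*x - 21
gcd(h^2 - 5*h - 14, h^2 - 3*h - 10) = h + 2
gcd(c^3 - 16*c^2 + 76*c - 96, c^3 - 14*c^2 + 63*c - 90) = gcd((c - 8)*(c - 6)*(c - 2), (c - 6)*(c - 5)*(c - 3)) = c - 6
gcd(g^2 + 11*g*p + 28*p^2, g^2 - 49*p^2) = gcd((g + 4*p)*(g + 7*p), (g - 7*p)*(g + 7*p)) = g + 7*p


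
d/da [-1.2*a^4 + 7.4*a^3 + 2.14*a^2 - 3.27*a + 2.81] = -4.8*a^3 + 22.2*a^2 + 4.28*a - 3.27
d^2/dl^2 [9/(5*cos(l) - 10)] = 9*(sin(l)^2 - 2*cos(l) + 1)/(5*(cos(l) - 2)^3)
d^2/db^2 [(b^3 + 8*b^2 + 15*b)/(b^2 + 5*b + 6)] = -12/(b^3 + 6*b^2 + 12*b + 8)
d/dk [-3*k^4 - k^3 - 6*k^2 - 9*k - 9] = -12*k^3 - 3*k^2 - 12*k - 9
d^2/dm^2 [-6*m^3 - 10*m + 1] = -36*m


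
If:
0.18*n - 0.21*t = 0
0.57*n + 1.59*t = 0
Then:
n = 0.00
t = 0.00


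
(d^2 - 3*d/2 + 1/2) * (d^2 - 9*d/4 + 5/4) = d^4 - 15*d^3/4 + 41*d^2/8 - 3*d + 5/8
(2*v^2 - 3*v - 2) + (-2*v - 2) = 2*v^2 - 5*v - 4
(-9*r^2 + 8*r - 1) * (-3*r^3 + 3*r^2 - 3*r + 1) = 27*r^5 - 51*r^4 + 54*r^3 - 36*r^2 + 11*r - 1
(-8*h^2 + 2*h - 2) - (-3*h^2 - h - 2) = -5*h^2 + 3*h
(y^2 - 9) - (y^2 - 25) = 16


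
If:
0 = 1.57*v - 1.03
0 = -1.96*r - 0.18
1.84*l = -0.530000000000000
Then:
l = -0.29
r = -0.09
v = 0.66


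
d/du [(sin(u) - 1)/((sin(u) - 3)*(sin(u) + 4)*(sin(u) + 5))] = (-2*sin(u)^3 - 3*sin(u)^2 + 12*sin(u) - 67)*cos(u)/((sin(u) - 3)^2*(sin(u) + 4)^2*(sin(u) + 5)^2)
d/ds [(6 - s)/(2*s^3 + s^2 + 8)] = (-2*s^3 - s^2 + 2*s*(s - 6)*(3*s + 1) - 8)/(2*s^3 + s^2 + 8)^2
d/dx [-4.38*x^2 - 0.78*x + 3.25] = -8.76*x - 0.78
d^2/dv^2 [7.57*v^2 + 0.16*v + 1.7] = 15.1400000000000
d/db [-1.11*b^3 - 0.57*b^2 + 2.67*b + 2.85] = -3.33*b^2 - 1.14*b + 2.67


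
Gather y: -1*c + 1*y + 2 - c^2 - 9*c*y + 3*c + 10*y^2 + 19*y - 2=-c^2 + 2*c + 10*y^2 + y*(20 - 9*c)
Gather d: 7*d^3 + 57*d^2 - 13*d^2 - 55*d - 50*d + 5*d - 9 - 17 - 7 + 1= 7*d^3 + 44*d^2 - 100*d - 32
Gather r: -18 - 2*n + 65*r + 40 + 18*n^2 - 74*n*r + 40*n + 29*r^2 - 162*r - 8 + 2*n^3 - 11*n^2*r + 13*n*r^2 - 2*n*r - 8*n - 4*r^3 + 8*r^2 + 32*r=2*n^3 + 18*n^2 + 30*n - 4*r^3 + r^2*(13*n + 37) + r*(-11*n^2 - 76*n - 65) + 14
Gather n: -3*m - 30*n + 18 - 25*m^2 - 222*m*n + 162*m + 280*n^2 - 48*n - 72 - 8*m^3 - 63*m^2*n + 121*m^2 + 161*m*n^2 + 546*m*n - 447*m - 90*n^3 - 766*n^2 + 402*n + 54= -8*m^3 + 96*m^2 - 288*m - 90*n^3 + n^2*(161*m - 486) + n*(-63*m^2 + 324*m + 324)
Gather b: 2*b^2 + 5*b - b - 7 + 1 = 2*b^2 + 4*b - 6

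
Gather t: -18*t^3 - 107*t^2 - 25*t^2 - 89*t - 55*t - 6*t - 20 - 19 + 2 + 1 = -18*t^3 - 132*t^2 - 150*t - 36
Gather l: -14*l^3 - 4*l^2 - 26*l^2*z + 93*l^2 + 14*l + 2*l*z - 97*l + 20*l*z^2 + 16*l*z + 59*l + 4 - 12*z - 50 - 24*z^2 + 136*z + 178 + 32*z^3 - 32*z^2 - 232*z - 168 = -14*l^3 + l^2*(89 - 26*z) + l*(20*z^2 + 18*z - 24) + 32*z^3 - 56*z^2 - 108*z - 36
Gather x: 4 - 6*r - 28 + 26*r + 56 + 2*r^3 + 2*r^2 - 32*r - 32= 2*r^3 + 2*r^2 - 12*r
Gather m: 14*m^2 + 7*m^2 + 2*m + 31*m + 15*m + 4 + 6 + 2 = 21*m^2 + 48*m + 12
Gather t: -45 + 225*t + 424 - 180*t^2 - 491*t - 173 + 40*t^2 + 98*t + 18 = -140*t^2 - 168*t + 224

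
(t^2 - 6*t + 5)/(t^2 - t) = (t - 5)/t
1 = 1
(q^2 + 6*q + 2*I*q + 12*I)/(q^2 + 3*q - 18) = (q + 2*I)/(q - 3)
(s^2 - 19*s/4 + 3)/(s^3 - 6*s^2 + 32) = (s - 3/4)/(s^2 - 2*s - 8)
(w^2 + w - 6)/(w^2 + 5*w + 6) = (w - 2)/(w + 2)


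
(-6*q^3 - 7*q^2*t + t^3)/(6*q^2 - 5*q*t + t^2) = (-2*q^2 - 3*q*t - t^2)/(2*q - t)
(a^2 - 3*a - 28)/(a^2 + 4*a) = (a - 7)/a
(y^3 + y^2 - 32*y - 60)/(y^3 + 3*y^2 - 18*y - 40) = (y - 6)/(y - 4)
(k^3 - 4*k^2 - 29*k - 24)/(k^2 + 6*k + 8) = (k^3 - 4*k^2 - 29*k - 24)/(k^2 + 6*k + 8)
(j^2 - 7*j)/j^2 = (j - 7)/j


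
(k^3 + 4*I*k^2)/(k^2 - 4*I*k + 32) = k^2/(k - 8*I)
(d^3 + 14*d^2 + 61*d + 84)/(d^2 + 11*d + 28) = d + 3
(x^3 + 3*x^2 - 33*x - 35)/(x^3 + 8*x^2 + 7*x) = (x - 5)/x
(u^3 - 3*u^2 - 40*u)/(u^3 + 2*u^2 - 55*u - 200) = u/(u + 5)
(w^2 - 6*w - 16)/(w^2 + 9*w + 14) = (w - 8)/(w + 7)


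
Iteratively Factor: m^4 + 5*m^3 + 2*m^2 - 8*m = (m)*(m^3 + 5*m^2 + 2*m - 8) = m*(m - 1)*(m^2 + 6*m + 8) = m*(m - 1)*(m + 2)*(m + 4)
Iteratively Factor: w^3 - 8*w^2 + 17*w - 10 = (w - 1)*(w^2 - 7*w + 10) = (w - 5)*(w - 1)*(w - 2)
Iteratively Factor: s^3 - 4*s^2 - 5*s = (s - 5)*(s^2 + s) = s*(s - 5)*(s + 1)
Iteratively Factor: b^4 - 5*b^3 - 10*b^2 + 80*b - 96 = (b - 2)*(b^3 - 3*b^2 - 16*b + 48) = (b - 3)*(b - 2)*(b^2 - 16) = (b - 4)*(b - 3)*(b - 2)*(b + 4)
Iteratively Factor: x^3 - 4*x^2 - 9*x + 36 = (x - 3)*(x^2 - x - 12) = (x - 4)*(x - 3)*(x + 3)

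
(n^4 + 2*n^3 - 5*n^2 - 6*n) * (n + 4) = n^5 + 6*n^4 + 3*n^3 - 26*n^2 - 24*n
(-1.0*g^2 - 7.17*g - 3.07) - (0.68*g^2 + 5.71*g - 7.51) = -1.68*g^2 - 12.88*g + 4.44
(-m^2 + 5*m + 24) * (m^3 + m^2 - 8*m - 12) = -m^5 + 4*m^4 + 37*m^3 - 4*m^2 - 252*m - 288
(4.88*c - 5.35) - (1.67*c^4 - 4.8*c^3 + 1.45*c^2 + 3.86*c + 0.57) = -1.67*c^4 + 4.8*c^3 - 1.45*c^2 + 1.02*c - 5.92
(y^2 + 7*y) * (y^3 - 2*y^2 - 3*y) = y^5 + 5*y^4 - 17*y^3 - 21*y^2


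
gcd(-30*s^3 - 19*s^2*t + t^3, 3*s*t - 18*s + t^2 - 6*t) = 3*s + t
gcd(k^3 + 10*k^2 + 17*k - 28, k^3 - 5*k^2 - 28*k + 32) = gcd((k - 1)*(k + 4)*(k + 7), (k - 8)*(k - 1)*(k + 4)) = k^2 + 3*k - 4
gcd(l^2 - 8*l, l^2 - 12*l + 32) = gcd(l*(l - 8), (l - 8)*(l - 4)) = l - 8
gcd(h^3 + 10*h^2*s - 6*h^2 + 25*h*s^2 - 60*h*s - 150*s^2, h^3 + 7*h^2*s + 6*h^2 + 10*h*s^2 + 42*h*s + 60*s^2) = h + 5*s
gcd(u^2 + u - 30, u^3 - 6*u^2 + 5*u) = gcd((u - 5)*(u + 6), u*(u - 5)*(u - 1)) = u - 5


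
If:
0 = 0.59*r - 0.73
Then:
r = 1.24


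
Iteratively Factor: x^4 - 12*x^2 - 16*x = (x + 2)*(x^3 - 2*x^2 - 8*x) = x*(x + 2)*(x^2 - 2*x - 8) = x*(x + 2)^2*(x - 4)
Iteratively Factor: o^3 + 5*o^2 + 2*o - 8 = (o + 2)*(o^2 + 3*o - 4) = (o - 1)*(o + 2)*(o + 4)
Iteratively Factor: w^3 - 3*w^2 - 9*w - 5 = (w + 1)*(w^2 - 4*w - 5) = (w + 1)^2*(w - 5)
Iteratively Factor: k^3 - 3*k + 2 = (k - 1)*(k^2 + k - 2) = (k - 1)*(k + 2)*(k - 1)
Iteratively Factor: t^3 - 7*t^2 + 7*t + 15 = (t - 3)*(t^2 - 4*t - 5) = (t - 5)*(t - 3)*(t + 1)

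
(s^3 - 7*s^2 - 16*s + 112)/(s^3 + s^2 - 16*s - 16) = (s - 7)/(s + 1)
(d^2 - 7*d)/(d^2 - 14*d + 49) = d/(d - 7)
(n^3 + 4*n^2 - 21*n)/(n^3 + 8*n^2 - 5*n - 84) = n/(n + 4)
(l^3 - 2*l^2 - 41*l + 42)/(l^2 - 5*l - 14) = (l^2 + 5*l - 6)/(l + 2)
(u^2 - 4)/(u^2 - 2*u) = (u + 2)/u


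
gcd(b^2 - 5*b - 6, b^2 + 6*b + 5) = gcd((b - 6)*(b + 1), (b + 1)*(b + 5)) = b + 1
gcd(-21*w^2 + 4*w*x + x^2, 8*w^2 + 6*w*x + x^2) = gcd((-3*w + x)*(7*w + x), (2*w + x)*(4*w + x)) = 1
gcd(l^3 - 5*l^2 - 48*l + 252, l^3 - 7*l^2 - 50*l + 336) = l^2 + l - 42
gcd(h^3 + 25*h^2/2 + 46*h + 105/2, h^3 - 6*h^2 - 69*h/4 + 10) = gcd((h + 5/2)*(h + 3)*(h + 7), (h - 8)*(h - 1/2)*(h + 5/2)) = h + 5/2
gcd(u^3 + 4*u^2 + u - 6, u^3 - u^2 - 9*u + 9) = u^2 + 2*u - 3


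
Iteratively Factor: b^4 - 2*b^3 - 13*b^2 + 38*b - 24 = (b - 2)*(b^3 - 13*b + 12) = (b - 2)*(b + 4)*(b^2 - 4*b + 3) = (b - 2)*(b - 1)*(b + 4)*(b - 3)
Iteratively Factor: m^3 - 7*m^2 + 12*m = (m - 3)*(m^2 - 4*m) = (m - 4)*(m - 3)*(m)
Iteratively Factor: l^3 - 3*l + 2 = (l - 1)*(l^2 + l - 2) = (l - 1)*(l + 2)*(l - 1)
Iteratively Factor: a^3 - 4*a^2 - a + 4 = (a + 1)*(a^2 - 5*a + 4) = (a - 4)*(a + 1)*(a - 1)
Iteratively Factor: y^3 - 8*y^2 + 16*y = (y)*(y^2 - 8*y + 16) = y*(y - 4)*(y - 4)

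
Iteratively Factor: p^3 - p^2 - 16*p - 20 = (p + 2)*(p^2 - 3*p - 10) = (p - 5)*(p + 2)*(p + 2)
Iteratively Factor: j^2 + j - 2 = (j + 2)*(j - 1)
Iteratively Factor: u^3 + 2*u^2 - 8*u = (u + 4)*(u^2 - 2*u) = u*(u + 4)*(u - 2)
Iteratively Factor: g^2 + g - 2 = (g + 2)*(g - 1)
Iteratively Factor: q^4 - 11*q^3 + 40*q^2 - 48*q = (q - 4)*(q^3 - 7*q^2 + 12*q) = q*(q - 4)*(q^2 - 7*q + 12) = q*(q - 4)^2*(q - 3)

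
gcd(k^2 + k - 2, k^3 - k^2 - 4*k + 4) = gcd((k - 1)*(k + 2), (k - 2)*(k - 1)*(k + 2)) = k^2 + k - 2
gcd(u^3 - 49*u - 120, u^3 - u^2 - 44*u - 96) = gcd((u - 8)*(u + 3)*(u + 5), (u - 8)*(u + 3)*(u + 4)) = u^2 - 5*u - 24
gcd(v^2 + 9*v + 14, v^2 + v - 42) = v + 7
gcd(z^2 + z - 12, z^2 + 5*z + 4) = z + 4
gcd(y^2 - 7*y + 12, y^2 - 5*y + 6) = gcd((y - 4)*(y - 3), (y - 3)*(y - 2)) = y - 3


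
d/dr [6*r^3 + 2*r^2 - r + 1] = 18*r^2 + 4*r - 1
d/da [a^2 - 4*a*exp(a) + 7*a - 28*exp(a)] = -4*a*exp(a) + 2*a - 32*exp(a) + 7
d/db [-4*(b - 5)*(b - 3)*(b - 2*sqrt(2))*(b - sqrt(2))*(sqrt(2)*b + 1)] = -20*sqrt(2)*b^4 + 80*b^3 + 128*sqrt(2)*b^3 - 480*b^2 - 192*sqrt(2)*b^2 + 64*sqrt(2)*b + 568*b - 60*sqrt(2) + 128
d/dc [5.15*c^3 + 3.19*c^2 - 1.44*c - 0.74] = 15.45*c^2 + 6.38*c - 1.44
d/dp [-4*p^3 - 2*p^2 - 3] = 4*p*(-3*p - 1)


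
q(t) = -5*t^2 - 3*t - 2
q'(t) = -10*t - 3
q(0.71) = -6.65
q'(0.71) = -10.10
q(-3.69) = -59.01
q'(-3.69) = 33.90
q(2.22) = -33.30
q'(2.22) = -25.20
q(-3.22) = -44.18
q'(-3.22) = 29.20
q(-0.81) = -2.85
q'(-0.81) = 5.10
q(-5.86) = -156.12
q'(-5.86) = 55.60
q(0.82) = -7.82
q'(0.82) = -11.20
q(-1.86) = -13.72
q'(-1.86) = 15.60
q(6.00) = -200.00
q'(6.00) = -63.00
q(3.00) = -56.00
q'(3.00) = -33.00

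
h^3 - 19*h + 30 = (h - 3)*(h - 2)*(h + 5)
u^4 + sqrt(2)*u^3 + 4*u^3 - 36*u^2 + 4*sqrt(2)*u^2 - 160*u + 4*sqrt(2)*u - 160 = (u + 2)^2*(u - 4*sqrt(2))*(u + 5*sqrt(2))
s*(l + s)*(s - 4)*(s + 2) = l*s^3 - 2*l*s^2 - 8*l*s + s^4 - 2*s^3 - 8*s^2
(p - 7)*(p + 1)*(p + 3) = p^3 - 3*p^2 - 25*p - 21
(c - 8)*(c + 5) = c^2 - 3*c - 40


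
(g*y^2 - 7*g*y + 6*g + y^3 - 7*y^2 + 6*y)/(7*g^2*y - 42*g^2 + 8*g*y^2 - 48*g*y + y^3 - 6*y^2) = (y - 1)/(7*g + y)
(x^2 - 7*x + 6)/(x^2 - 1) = (x - 6)/(x + 1)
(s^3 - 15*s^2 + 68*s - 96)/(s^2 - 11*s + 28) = (s^2 - 11*s + 24)/(s - 7)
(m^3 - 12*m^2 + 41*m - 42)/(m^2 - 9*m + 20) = (m^3 - 12*m^2 + 41*m - 42)/(m^2 - 9*m + 20)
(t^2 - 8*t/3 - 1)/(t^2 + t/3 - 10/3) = (3*t^2 - 8*t - 3)/(3*t^2 + t - 10)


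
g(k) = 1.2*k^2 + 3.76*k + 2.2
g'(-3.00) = -3.44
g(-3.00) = 1.72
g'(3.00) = 10.96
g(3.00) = 24.28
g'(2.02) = 8.61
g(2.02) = 14.69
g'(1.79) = 8.06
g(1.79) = 12.78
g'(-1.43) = 0.33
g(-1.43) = -0.72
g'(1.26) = 6.78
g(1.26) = 8.84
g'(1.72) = 7.89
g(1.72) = 12.22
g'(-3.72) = -5.17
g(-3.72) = 4.82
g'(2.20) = 9.04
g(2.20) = 16.28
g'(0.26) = 4.38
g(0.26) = 3.26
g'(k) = 2.4*k + 3.76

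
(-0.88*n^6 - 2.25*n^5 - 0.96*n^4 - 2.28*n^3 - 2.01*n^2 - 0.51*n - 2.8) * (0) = 0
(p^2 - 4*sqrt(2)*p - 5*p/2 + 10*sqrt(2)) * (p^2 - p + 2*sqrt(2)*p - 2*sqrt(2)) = p^4 - 7*p^3/2 - 2*sqrt(2)*p^3 - 27*p^2/2 + 7*sqrt(2)*p^2 - 5*sqrt(2)*p + 56*p - 40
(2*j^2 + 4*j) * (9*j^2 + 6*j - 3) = 18*j^4 + 48*j^3 + 18*j^2 - 12*j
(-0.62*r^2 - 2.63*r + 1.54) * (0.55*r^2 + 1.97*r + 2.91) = -0.341*r^4 - 2.6679*r^3 - 6.1383*r^2 - 4.6195*r + 4.4814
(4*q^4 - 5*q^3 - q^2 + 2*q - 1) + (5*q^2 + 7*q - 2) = 4*q^4 - 5*q^3 + 4*q^2 + 9*q - 3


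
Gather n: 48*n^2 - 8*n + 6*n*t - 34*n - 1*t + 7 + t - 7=48*n^2 + n*(6*t - 42)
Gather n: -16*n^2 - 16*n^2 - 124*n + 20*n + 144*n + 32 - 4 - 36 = -32*n^2 + 40*n - 8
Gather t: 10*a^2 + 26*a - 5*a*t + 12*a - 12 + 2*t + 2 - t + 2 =10*a^2 + 38*a + t*(1 - 5*a) - 8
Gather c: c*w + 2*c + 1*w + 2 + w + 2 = c*(w + 2) + 2*w + 4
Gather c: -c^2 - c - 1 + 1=-c^2 - c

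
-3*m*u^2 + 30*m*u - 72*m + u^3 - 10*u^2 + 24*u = (-3*m + u)*(u - 6)*(u - 4)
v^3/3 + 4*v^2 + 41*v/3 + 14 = (v/3 + 1)*(v + 2)*(v + 7)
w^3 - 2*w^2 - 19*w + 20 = (w - 5)*(w - 1)*(w + 4)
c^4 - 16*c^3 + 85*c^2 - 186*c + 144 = (c - 8)*(c - 3)^2*(c - 2)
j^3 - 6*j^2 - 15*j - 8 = (j - 8)*(j + 1)^2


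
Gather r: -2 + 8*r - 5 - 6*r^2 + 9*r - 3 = -6*r^2 + 17*r - 10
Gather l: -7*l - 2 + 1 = -7*l - 1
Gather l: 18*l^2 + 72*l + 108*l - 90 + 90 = 18*l^2 + 180*l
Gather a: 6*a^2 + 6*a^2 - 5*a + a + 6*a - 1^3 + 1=12*a^2 + 2*a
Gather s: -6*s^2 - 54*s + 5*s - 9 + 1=-6*s^2 - 49*s - 8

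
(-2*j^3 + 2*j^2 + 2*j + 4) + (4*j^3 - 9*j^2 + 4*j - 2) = 2*j^3 - 7*j^2 + 6*j + 2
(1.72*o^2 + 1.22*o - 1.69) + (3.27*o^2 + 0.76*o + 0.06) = 4.99*o^2 + 1.98*o - 1.63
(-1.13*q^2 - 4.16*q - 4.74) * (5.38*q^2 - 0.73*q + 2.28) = -6.0794*q^4 - 21.5559*q^3 - 25.0408*q^2 - 6.0246*q - 10.8072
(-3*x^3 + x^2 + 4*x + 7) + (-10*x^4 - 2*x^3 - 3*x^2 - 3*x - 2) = -10*x^4 - 5*x^3 - 2*x^2 + x + 5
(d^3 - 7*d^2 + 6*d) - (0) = d^3 - 7*d^2 + 6*d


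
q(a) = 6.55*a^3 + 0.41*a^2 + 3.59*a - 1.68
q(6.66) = 1975.34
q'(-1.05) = 24.39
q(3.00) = 189.63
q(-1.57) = -31.65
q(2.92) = 175.37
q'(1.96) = 80.68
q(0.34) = -0.15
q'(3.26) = 215.10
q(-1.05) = -12.58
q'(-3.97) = 310.04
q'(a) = 19.65*a^2 + 0.82*a + 3.59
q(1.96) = 56.25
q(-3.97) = -419.31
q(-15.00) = -22069.53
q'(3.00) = 182.90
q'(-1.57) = 50.74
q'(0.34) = 6.14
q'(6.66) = 880.64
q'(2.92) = 173.53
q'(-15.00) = 4412.54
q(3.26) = 241.31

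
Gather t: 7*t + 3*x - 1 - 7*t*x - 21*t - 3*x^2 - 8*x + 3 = t*(-7*x - 14) - 3*x^2 - 5*x + 2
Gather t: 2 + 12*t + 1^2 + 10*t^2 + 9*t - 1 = 10*t^2 + 21*t + 2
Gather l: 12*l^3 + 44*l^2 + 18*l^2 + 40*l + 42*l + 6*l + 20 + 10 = 12*l^3 + 62*l^2 + 88*l + 30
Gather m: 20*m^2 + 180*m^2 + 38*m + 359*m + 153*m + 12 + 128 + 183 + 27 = 200*m^2 + 550*m + 350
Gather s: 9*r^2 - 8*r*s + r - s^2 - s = 9*r^2 + r - s^2 + s*(-8*r - 1)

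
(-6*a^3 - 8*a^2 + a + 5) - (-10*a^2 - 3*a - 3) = -6*a^3 + 2*a^2 + 4*a + 8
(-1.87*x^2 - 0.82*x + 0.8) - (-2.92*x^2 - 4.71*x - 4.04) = 1.05*x^2 + 3.89*x + 4.84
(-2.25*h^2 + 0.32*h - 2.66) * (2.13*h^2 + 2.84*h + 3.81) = -4.7925*h^4 - 5.7084*h^3 - 13.3295*h^2 - 6.3352*h - 10.1346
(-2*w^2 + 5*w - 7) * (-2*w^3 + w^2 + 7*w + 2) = 4*w^5 - 12*w^4 + 5*w^3 + 24*w^2 - 39*w - 14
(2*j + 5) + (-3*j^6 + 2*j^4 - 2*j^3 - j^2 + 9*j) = -3*j^6 + 2*j^4 - 2*j^3 - j^2 + 11*j + 5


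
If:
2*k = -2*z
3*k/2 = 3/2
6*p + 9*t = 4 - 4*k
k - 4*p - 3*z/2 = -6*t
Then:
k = 1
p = 5/16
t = -5/24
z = -1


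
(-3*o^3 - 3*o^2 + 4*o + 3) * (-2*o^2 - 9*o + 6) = 6*o^5 + 33*o^4 + o^3 - 60*o^2 - 3*o + 18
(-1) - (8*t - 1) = -8*t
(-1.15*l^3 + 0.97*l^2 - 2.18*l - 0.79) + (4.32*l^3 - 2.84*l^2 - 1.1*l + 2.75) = 3.17*l^3 - 1.87*l^2 - 3.28*l + 1.96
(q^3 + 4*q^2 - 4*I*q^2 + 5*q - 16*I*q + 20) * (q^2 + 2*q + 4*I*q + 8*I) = q^5 + 6*q^4 + 29*q^3 + 126*q^2 + 20*I*q^2 + 168*q + 120*I*q + 160*I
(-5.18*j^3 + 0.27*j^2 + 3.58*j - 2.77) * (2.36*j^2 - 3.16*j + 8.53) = -12.2248*j^5 + 17.006*j^4 - 36.5898*j^3 - 15.5469*j^2 + 39.2906*j - 23.6281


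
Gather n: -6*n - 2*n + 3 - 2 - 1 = -8*n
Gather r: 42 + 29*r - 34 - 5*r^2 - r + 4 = -5*r^2 + 28*r + 12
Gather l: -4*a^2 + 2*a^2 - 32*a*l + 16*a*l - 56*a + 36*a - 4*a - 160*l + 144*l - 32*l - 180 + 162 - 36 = -2*a^2 - 24*a + l*(-16*a - 48) - 54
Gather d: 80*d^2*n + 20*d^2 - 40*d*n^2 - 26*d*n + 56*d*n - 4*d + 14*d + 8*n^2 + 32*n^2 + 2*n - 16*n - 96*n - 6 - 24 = d^2*(80*n + 20) + d*(-40*n^2 + 30*n + 10) + 40*n^2 - 110*n - 30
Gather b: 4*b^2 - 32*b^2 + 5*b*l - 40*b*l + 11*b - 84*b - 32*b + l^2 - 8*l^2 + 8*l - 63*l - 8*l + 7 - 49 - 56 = -28*b^2 + b*(-35*l - 105) - 7*l^2 - 63*l - 98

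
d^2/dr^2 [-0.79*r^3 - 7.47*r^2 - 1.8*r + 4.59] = -4.74*r - 14.94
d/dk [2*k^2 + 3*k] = 4*k + 3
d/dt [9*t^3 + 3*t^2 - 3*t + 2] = 27*t^2 + 6*t - 3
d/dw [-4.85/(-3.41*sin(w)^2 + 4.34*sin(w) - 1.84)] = (21.049 - 33.077*sin(w))*cos(w)/(3.41*sin(w)^2 - 4.34*sin(w) + 1.84)^2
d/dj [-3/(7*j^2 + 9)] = 42*j/(7*j^2 + 9)^2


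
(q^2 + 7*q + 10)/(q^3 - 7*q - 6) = (q + 5)/(q^2 - 2*q - 3)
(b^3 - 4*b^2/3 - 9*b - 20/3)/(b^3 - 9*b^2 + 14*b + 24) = (b + 5/3)/(b - 6)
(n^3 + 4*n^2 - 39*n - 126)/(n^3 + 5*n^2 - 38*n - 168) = (n + 3)/(n + 4)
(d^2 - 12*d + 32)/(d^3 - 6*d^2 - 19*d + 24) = (d - 4)/(d^2 + 2*d - 3)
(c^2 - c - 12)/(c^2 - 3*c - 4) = (c + 3)/(c + 1)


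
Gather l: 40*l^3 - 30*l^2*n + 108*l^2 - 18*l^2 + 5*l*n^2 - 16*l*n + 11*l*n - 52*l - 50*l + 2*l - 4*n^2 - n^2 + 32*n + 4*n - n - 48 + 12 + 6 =40*l^3 + l^2*(90 - 30*n) + l*(5*n^2 - 5*n - 100) - 5*n^2 + 35*n - 30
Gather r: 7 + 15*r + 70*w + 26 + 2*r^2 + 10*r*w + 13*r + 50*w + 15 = 2*r^2 + r*(10*w + 28) + 120*w + 48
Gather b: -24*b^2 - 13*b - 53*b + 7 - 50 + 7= -24*b^2 - 66*b - 36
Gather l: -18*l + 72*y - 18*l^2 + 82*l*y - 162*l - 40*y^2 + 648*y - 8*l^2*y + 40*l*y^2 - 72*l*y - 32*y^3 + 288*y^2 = l^2*(-8*y - 18) + l*(40*y^2 + 10*y - 180) - 32*y^3 + 248*y^2 + 720*y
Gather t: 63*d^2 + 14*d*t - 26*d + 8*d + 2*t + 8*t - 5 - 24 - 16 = 63*d^2 - 18*d + t*(14*d + 10) - 45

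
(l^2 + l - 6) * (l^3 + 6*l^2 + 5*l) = l^5 + 7*l^4 + 5*l^3 - 31*l^2 - 30*l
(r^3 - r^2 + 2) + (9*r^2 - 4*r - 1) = r^3 + 8*r^2 - 4*r + 1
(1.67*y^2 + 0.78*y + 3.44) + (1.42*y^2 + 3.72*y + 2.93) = 3.09*y^2 + 4.5*y + 6.37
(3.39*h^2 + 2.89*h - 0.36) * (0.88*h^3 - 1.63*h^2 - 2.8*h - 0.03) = 2.9832*h^5 - 2.9825*h^4 - 14.5195*h^3 - 7.6069*h^2 + 0.9213*h + 0.0108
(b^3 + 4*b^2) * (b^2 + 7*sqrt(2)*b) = b^5 + 4*b^4 + 7*sqrt(2)*b^4 + 28*sqrt(2)*b^3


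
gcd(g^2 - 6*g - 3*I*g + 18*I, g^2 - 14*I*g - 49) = 1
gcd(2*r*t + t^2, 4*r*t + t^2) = t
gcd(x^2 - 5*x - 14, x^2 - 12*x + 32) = 1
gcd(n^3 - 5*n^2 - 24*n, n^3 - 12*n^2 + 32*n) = n^2 - 8*n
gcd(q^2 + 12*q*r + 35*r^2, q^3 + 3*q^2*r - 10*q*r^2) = q + 5*r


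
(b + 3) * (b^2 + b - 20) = b^3 + 4*b^2 - 17*b - 60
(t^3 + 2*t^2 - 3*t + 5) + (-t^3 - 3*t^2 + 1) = -t^2 - 3*t + 6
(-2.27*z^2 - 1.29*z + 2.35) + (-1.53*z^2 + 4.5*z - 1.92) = -3.8*z^2 + 3.21*z + 0.43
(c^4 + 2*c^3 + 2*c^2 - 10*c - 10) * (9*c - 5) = 9*c^5 + 13*c^4 + 8*c^3 - 100*c^2 - 40*c + 50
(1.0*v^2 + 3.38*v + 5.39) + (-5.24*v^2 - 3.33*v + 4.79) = -4.24*v^2 + 0.0499999999999998*v + 10.18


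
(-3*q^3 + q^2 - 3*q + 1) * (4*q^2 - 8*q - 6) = -12*q^5 + 28*q^4 - 2*q^3 + 22*q^2 + 10*q - 6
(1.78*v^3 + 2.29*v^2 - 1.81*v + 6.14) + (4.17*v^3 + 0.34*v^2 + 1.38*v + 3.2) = 5.95*v^3 + 2.63*v^2 - 0.43*v + 9.34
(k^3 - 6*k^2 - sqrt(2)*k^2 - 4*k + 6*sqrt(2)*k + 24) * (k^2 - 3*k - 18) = k^5 - 9*k^4 - sqrt(2)*k^4 - 4*k^3 + 9*sqrt(2)*k^3 + 144*k^2 - 108*sqrt(2)*k - 432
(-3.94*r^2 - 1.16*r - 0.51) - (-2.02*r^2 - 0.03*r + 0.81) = -1.92*r^2 - 1.13*r - 1.32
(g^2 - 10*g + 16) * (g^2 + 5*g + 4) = g^4 - 5*g^3 - 30*g^2 + 40*g + 64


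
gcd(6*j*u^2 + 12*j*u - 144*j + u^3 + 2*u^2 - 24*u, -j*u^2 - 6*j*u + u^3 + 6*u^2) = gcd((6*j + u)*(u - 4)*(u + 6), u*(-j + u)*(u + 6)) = u + 6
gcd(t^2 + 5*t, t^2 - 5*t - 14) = 1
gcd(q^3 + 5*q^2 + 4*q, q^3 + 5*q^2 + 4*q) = q^3 + 5*q^2 + 4*q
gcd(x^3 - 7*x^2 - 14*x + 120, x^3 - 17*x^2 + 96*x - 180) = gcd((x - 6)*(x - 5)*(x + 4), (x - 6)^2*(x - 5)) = x^2 - 11*x + 30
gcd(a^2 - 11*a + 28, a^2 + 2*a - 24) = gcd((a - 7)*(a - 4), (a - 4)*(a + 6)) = a - 4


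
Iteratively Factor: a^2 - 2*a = (a - 2)*(a)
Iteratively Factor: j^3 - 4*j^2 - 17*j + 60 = (j + 4)*(j^2 - 8*j + 15) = (j - 3)*(j + 4)*(j - 5)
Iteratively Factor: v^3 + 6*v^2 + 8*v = (v + 4)*(v^2 + 2*v) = (v + 2)*(v + 4)*(v)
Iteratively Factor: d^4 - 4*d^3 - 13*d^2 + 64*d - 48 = (d + 4)*(d^3 - 8*d^2 + 19*d - 12) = (d - 1)*(d + 4)*(d^2 - 7*d + 12) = (d - 3)*(d - 1)*(d + 4)*(d - 4)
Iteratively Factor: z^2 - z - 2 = (z - 2)*(z + 1)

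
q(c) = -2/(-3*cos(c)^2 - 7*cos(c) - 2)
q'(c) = -2*(-6*sin(c)*cos(c) - 7*sin(c))/(-3*cos(c)^2 - 7*cos(c) - 2)^2 = 2*(6*cos(c) + 7)*sin(c)/(3*cos(c)^2 + 7*cos(c) + 2)^2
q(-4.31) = -7.11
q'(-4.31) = 108.20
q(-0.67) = 0.21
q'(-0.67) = -0.17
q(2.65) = -1.09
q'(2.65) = 0.48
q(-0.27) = 0.17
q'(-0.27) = -0.05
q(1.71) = 1.84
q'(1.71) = 10.35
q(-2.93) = -1.01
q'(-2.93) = -0.12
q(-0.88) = 0.26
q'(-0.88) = -0.28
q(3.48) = -1.03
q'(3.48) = -0.24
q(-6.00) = 0.17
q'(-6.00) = 0.05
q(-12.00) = 0.20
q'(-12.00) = 0.13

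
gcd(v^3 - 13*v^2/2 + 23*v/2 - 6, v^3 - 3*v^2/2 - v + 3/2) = v^2 - 5*v/2 + 3/2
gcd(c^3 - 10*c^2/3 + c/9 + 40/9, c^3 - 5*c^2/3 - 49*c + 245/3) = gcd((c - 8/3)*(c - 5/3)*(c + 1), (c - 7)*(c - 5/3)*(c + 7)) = c - 5/3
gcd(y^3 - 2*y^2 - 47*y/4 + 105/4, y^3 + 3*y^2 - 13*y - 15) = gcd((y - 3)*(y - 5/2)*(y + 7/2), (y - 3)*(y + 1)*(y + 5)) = y - 3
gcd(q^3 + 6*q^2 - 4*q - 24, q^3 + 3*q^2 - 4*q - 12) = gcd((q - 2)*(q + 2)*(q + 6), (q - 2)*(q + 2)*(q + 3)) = q^2 - 4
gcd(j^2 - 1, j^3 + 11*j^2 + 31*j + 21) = j + 1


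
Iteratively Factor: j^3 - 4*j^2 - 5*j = (j + 1)*(j^2 - 5*j) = j*(j + 1)*(j - 5)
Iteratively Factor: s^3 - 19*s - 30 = (s + 3)*(s^2 - 3*s - 10) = (s - 5)*(s + 3)*(s + 2)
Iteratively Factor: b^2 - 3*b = (b)*(b - 3)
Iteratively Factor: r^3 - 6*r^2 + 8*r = (r)*(r^2 - 6*r + 8) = r*(r - 4)*(r - 2)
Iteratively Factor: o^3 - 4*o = (o)*(o^2 - 4) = o*(o + 2)*(o - 2)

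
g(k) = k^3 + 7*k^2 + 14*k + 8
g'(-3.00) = -1.00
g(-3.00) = 2.00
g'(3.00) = 83.00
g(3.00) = 140.00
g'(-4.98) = 18.68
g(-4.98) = -11.62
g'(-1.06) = 2.53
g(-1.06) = -0.17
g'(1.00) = 31.00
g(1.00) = 30.00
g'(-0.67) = 5.97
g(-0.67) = 1.46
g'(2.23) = 60.14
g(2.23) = 85.12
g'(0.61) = 23.66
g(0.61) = 19.37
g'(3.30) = 92.87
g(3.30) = 166.37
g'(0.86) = 28.26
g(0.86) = 25.85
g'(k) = 3*k^2 + 14*k + 14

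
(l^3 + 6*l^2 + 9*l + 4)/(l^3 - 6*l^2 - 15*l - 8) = (l + 4)/(l - 8)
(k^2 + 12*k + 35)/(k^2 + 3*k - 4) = (k^2 + 12*k + 35)/(k^2 + 3*k - 4)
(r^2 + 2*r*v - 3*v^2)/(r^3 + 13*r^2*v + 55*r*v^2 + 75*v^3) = (r - v)/(r^2 + 10*r*v + 25*v^2)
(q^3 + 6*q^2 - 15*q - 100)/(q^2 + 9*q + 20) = (q^2 + q - 20)/(q + 4)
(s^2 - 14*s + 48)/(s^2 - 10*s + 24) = (s - 8)/(s - 4)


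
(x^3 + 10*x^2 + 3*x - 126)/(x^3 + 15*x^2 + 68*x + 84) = (x - 3)/(x + 2)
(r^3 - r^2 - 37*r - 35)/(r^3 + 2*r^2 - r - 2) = (r^2 - 2*r - 35)/(r^2 + r - 2)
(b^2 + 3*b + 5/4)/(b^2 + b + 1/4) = (2*b + 5)/(2*b + 1)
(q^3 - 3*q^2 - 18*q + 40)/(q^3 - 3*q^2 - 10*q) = (q^2 + 2*q - 8)/(q*(q + 2))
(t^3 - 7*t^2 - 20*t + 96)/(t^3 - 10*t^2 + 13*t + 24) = (t + 4)/(t + 1)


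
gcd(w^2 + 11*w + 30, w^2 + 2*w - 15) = w + 5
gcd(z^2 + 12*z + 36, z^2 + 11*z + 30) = z + 6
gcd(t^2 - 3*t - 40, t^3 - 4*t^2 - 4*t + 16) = 1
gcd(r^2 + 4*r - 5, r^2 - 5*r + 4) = r - 1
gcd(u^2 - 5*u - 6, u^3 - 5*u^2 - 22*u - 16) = u + 1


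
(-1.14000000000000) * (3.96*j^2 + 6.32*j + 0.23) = -4.5144*j^2 - 7.2048*j - 0.2622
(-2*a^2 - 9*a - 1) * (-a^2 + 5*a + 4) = 2*a^4 - a^3 - 52*a^2 - 41*a - 4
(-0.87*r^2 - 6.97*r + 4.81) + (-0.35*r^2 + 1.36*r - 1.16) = -1.22*r^2 - 5.61*r + 3.65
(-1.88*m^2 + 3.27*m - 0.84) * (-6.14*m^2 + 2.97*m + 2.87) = 11.5432*m^4 - 25.6614*m^3 + 9.4739*m^2 + 6.8901*m - 2.4108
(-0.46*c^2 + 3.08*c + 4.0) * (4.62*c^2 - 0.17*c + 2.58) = -2.1252*c^4 + 14.3078*c^3 + 16.7696*c^2 + 7.2664*c + 10.32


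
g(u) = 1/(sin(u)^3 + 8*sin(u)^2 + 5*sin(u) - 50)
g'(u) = (-3*sin(u)^2*cos(u) - 16*sin(u)*cos(u) - 5*cos(u))/(sin(u)^3 + 8*sin(u)^2 + 5*sin(u) - 50)^2 = -(3*sin(u) + 1)*cos(u)/((sin(u) - 2)^2*(sin(u) + 5)^3)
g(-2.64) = -0.02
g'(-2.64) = -0.00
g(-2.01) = -0.02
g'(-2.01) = -0.00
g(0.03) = -0.02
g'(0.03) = -0.00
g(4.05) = -0.02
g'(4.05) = -0.00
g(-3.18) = -0.02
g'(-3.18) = 0.00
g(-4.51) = -0.03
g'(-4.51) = 0.00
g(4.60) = -0.02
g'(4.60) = -0.00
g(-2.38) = -0.02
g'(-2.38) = -0.00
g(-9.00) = -0.02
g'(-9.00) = 0.00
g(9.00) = -0.02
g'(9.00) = 0.01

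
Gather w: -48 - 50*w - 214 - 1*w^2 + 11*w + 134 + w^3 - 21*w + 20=w^3 - w^2 - 60*w - 108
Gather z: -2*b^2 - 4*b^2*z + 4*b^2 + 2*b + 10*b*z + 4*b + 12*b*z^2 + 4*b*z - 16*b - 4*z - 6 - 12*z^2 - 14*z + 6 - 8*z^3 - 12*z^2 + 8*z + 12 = 2*b^2 - 10*b - 8*z^3 + z^2*(12*b - 24) + z*(-4*b^2 + 14*b - 10) + 12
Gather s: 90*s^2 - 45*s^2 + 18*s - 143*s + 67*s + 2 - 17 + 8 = 45*s^2 - 58*s - 7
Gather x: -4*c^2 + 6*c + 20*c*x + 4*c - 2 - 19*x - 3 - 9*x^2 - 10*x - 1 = -4*c^2 + 10*c - 9*x^2 + x*(20*c - 29) - 6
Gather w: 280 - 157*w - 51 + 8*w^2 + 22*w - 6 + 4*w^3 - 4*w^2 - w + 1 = 4*w^3 + 4*w^2 - 136*w + 224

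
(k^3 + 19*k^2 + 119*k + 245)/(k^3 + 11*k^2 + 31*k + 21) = (k^2 + 12*k + 35)/(k^2 + 4*k + 3)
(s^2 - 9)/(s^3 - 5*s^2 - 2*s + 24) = (s + 3)/(s^2 - 2*s - 8)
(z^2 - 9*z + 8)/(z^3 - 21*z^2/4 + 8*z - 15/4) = 4*(z - 8)/(4*z^2 - 17*z + 15)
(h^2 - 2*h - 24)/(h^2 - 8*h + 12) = (h + 4)/(h - 2)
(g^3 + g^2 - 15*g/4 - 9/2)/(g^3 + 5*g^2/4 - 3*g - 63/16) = 4*(g - 2)/(4*g - 7)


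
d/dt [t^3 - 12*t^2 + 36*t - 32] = 3*t^2 - 24*t + 36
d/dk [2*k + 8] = 2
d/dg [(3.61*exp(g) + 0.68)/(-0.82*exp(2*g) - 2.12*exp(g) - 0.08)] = (2.9602*exp(2*g) + 1.1152*exp(g) + 1.1528)*exp(g)/(0.6724*exp(4*g) + 3.4768*exp(3*g) + 4.6256*exp(2*g) + 0.3392*exp(g) + 0.0064)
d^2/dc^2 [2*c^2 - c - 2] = 4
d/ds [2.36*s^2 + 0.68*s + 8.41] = 4.72*s + 0.68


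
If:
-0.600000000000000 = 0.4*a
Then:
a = -1.50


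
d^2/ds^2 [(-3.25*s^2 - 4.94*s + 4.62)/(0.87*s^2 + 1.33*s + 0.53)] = (0.0429780000000193*s^3 + 29.972718*s^2 + 45.741816*s + 17.222634)/(0.658503*s^6 + 3.020031*s^5 + 5.8203*s^4 + 6.032215*s^3 + 3.5457*s^2 + 1.120791*s + 0.148877)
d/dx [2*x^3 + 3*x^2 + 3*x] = 6*x^2 + 6*x + 3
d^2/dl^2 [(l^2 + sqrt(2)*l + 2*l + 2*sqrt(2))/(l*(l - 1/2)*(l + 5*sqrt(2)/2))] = 8*(8*l^6 + 24*sqrt(2)*l^5 + 48*l^5 + 96*l^4 + 234*sqrt(2)*l^4 + 13*sqrt(2)*l^3 + 874*l^3 - 360*l^2 + 612*sqrt(2)*l^2 - 300*sqrt(2)*l + 60*l + 50*sqrt(2))/(l^3*(32*l^6 - 48*l^5 + 240*sqrt(2)*l^5 - 360*sqrt(2)*l^4 + 1224*l^4 - 1804*l^3 + 1180*sqrt(2)*l^3 - 1530*sqrt(2)*l^2 + 900*l^2 - 150*l + 750*sqrt(2)*l - 125*sqrt(2)))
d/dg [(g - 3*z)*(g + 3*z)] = 2*g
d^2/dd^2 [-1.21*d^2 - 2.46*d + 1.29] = -2.42000000000000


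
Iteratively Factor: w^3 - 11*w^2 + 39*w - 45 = (w - 5)*(w^2 - 6*w + 9) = (w - 5)*(w - 3)*(w - 3)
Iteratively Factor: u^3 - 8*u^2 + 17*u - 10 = (u - 2)*(u^2 - 6*u + 5) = (u - 2)*(u - 1)*(u - 5)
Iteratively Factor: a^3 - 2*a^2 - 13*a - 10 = (a + 2)*(a^2 - 4*a - 5) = (a + 1)*(a + 2)*(a - 5)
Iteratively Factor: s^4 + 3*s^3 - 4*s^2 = (s)*(s^3 + 3*s^2 - 4*s) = s*(s - 1)*(s^2 + 4*s) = s^2*(s - 1)*(s + 4)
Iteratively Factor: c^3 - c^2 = (c)*(c^2 - c) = c*(c - 1)*(c)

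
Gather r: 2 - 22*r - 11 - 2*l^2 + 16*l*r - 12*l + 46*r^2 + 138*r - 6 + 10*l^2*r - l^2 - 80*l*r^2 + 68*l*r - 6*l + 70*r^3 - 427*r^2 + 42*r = -3*l^2 - 18*l + 70*r^3 + r^2*(-80*l - 381) + r*(10*l^2 + 84*l + 158) - 15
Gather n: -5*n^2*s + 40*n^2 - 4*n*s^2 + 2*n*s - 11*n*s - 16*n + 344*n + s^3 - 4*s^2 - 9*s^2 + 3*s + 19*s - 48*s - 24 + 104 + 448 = n^2*(40 - 5*s) + n*(-4*s^2 - 9*s + 328) + s^3 - 13*s^2 - 26*s + 528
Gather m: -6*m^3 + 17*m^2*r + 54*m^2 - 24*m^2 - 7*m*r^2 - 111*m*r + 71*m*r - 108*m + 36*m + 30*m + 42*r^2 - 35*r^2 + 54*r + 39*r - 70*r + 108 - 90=-6*m^3 + m^2*(17*r + 30) + m*(-7*r^2 - 40*r - 42) + 7*r^2 + 23*r + 18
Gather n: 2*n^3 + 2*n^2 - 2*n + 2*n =2*n^3 + 2*n^2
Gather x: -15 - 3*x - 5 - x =-4*x - 20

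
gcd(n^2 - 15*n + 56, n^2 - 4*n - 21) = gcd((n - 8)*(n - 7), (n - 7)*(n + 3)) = n - 7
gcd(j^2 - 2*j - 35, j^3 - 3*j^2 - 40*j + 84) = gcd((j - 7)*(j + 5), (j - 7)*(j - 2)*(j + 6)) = j - 7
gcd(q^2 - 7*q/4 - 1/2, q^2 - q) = 1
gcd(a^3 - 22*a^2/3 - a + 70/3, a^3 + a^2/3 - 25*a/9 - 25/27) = a + 5/3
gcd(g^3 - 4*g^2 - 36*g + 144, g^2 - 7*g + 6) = g - 6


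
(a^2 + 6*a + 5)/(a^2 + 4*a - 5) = (a + 1)/(a - 1)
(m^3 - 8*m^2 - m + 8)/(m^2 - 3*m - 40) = (m^2 - 1)/(m + 5)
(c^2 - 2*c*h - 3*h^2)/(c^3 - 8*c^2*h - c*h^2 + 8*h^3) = (c - 3*h)/(c^2 - 9*c*h + 8*h^2)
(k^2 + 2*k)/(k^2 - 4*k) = (k + 2)/(k - 4)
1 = 1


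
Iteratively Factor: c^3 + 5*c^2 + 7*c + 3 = (c + 3)*(c^2 + 2*c + 1) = (c + 1)*(c + 3)*(c + 1)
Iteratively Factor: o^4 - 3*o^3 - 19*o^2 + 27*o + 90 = (o - 5)*(o^3 + 2*o^2 - 9*o - 18) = (o - 5)*(o + 3)*(o^2 - o - 6) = (o - 5)*(o - 3)*(o + 3)*(o + 2)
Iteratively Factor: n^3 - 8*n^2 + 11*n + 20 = (n + 1)*(n^2 - 9*n + 20) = (n - 5)*(n + 1)*(n - 4)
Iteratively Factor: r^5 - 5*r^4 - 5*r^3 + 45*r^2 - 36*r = (r - 4)*(r^4 - r^3 - 9*r^2 + 9*r) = r*(r - 4)*(r^3 - r^2 - 9*r + 9) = r*(r - 4)*(r - 1)*(r^2 - 9) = r*(r - 4)*(r - 1)*(r + 3)*(r - 3)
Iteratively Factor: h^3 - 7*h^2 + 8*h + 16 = (h - 4)*(h^2 - 3*h - 4) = (h - 4)*(h + 1)*(h - 4)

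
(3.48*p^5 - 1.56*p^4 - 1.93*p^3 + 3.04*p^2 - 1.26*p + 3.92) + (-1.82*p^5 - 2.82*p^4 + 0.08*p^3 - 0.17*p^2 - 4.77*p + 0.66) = 1.66*p^5 - 4.38*p^4 - 1.85*p^3 + 2.87*p^2 - 6.03*p + 4.58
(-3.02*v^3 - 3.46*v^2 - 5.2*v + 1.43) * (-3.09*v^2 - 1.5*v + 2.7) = 9.3318*v^5 + 15.2214*v^4 + 13.104*v^3 - 5.9607*v^2 - 16.185*v + 3.861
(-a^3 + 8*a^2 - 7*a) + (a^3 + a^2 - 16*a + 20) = 9*a^2 - 23*a + 20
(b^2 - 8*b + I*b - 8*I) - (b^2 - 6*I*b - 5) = -8*b + 7*I*b + 5 - 8*I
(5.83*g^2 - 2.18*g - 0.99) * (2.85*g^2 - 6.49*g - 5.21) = 16.6155*g^4 - 44.0497*g^3 - 19.0476*g^2 + 17.7829*g + 5.1579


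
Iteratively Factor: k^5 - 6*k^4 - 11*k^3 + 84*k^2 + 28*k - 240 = (k + 3)*(k^4 - 9*k^3 + 16*k^2 + 36*k - 80) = (k - 4)*(k + 3)*(k^3 - 5*k^2 - 4*k + 20) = (k - 4)*(k + 2)*(k + 3)*(k^2 - 7*k + 10) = (k - 4)*(k - 2)*(k + 2)*(k + 3)*(k - 5)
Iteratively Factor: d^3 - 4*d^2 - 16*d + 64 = (d - 4)*(d^2 - 16) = (d - 4)^2*(d + 4)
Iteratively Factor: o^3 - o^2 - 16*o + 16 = (o - 4)*(o^2 + 3*o - 4) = (o - 4)*(o - 1)*(o + 4)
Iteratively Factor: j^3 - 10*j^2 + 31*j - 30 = (j - 5)*(j^2 - 5*j + 6) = (j - 5)*(j - 2)*(j - 3)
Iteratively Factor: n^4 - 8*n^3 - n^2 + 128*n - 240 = (n - 5)*(n^3 - 3*n^2 - 16*n + 48) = (n - 5)*(n + 4)*(n^2 - 7*n + 12) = (n - 5)*(n - 3)*(n + 4)*(n - 4)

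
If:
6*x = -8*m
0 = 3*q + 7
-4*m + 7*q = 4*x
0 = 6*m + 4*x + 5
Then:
No Solution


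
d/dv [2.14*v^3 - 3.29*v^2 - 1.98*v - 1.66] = 6.42*v^2 - 6.58*v - 1.98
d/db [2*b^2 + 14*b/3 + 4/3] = 4*b + 14/3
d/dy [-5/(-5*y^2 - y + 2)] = 5*(-10*y - 1)/(5*y^2 + y - 2)^2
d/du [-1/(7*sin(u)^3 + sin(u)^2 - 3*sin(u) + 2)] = (21*sin(u)^2 + 2*sin(u) - 3)*cos(u)/(7*sin(u)^3 + sin(u)^2 - 3*sin(u) + 2)^2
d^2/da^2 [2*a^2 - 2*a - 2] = 4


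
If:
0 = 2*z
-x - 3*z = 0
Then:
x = 0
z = 0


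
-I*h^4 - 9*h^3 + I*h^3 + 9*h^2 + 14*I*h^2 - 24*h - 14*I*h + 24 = (h - 6*I)*(h - 4*I)*(h + I)*(-I*h + I)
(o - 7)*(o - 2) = o^2 - 9*o + 14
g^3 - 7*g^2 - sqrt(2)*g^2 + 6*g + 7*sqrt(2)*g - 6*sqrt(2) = (g - 6)*(g - 1)*(g - sqrt(2))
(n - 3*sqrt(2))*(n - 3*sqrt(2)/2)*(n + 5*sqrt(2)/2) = n^3 - 2*sqrt(2)*n^2 - 27*n/2 + 45*sqrt(2)/2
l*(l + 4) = l^2 + 4*l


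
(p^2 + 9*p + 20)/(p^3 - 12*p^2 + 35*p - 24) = (p^2 + 9*p + 20)/(p^3 - 12*p^2 + 35*p - 24)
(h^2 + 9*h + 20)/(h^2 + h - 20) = (h + 4)/(h - 4)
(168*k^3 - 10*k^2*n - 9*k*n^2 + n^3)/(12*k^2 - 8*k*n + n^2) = (28*k^2 + 3*k*n - n^2)/(2*k - n)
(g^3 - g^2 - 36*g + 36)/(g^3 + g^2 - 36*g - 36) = (g - 1)/(g + 1)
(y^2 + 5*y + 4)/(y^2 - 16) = (y + 1)/(y - 4)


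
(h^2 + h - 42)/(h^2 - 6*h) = (h + 7)/h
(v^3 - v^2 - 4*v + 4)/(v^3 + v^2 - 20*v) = (v^3 - v^2 - 4*v + 4)/(v*(v^2 + v - 20))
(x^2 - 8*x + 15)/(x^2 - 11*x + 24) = (x - 5)/(x - 8)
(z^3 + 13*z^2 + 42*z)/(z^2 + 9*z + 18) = z*(z + 7)/(z + 3)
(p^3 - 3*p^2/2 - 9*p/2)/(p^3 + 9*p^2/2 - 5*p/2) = (2*p^2 - 3*p - 9)/(2*p^2 + 9*p - 5)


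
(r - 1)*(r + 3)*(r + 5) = r^3 + 7*r^2 + 7*r - 15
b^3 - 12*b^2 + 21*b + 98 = (b - 7)^2*(b + 2)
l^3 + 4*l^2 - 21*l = l*(l - 3)*(l + 7)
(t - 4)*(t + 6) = t^2 + 2*t - 24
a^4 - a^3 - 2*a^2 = a^2*(a - 2)*(a + 1)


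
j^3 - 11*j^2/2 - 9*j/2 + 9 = (j - 6)*(j - 1)*(j + 3/2)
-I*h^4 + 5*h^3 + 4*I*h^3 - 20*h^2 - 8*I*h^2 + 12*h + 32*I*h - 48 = (h - 4)*(h - 2*I)*(h + 6*I)*(-I*h + 1)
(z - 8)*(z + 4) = z^2 - 4*z - 32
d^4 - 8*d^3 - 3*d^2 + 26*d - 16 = (d - 8)*(d - 1)^2*(d + 2)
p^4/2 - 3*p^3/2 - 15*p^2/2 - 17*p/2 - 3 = (p/2 + 1/2)*(p - 6)*(p + 1)^2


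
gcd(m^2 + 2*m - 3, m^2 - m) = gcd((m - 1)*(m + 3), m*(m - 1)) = m - 1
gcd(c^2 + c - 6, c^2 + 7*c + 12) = c + 3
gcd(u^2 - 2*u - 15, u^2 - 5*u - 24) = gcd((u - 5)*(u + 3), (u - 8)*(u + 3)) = u + 3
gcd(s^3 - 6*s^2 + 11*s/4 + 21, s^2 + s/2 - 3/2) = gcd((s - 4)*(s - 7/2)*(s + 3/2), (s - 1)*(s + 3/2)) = s + 3/2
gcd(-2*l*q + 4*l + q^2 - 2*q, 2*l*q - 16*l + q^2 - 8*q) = 1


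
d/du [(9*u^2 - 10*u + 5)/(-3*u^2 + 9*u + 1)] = (51*u^2 + 48*u - 55)/(9*u^4 - 54*u^3 + 75*u^2 + 18*u + 1)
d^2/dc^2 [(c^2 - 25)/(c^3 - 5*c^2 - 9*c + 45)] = 2*(c^3 + 15*c^2 + 27*c + 45)/(c^6 - 27*c^4 + 243*c^2 - 729)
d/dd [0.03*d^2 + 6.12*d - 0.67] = 0.06*d + 6.12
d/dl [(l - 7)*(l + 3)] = 2*l - 4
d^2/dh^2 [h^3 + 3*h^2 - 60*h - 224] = 6*h + 6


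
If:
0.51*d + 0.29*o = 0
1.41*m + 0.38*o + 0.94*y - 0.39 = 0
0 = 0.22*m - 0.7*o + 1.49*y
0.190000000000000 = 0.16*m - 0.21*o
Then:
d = 0.26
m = 0.60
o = -0.45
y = -0.30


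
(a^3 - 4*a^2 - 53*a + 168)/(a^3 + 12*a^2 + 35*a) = (a^2 - 11*a + 24)/(a*(a + 5))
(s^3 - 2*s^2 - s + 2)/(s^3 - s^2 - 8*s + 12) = (s^2 - 1)/(s^2 + s - 6)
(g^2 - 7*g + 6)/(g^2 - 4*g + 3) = (g - 6)/(g - 3)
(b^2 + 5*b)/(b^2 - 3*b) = (b + 5)/(b - 3)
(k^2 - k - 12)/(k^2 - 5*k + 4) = (k + 3)/(k - 1)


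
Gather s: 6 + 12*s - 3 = 12*s + 3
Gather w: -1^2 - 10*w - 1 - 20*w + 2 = -30*w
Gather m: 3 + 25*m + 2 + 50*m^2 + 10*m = 50*m^2 + 35*m + 5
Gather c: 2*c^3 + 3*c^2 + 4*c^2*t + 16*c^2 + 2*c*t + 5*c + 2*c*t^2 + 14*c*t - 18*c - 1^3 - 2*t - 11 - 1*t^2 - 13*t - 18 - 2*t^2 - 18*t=2*c^3 + c^2*(4*t + 19) + c*(2*t^2 + 16*t - 13) - 3*t^2 - 33*t - 30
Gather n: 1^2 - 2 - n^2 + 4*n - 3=-n^2 + 4*n - 4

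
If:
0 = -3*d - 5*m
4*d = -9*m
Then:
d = 0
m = 0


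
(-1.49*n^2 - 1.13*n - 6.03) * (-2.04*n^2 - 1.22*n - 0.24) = 3.0396*n^4 + 4.123*n^3 + 14.0374*n^2 + 7.6278*n + 1.4472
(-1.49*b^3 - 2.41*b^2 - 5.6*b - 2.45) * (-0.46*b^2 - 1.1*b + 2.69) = 0.6854*b^5 + 2.7476*b^4 + 1.2189*b^3 + 0.8041*b^2 - 12.369*b - 6.5905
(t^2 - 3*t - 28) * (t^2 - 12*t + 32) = t^4 - 15*t^3 + 40*t^2 + 240*t - 896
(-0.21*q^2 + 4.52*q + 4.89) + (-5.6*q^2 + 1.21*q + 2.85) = -5.81*q^2 + 5.73*q + 7.74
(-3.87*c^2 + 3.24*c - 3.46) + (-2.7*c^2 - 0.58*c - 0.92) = -6.57*c^2 + 2.66*c - 4.38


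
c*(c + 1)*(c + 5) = c^3 + 6*c^2 + 5*c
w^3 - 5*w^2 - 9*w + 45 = (w - 5)*(w - 3)*(w + 3)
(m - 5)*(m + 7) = m^2 + 2*m - 35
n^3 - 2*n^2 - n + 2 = (n - 2)*(n - 1)*(n + 1)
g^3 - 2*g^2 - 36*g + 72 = (g - 6)*(g - 2)*(g + 6)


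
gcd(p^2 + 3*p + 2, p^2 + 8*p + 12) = p + 2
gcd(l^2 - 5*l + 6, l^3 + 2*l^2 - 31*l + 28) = 1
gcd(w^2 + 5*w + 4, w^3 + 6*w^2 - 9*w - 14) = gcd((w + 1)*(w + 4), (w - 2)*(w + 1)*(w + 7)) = w + 1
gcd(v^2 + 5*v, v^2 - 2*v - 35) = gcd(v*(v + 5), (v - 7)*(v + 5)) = v + 5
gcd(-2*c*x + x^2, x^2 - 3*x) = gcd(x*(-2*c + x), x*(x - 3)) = x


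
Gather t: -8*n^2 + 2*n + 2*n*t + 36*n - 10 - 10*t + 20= -8*n^2 + 38*n + t*(2*n - 10) + 10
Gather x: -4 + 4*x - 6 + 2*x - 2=6*x - 12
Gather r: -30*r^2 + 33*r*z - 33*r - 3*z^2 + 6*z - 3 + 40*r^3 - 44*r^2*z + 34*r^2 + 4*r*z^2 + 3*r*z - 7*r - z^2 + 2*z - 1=40*r^3 + r^2*(4 - 44*z) + r*(4*z^2 + 36*z - 40) - 4*z^2 + 8*z - 4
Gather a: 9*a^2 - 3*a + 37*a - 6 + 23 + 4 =9*a^2 + 34*a + 21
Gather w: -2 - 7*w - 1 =-7*w - 3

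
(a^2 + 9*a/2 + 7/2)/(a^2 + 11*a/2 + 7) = (a + 1)/(a + 2)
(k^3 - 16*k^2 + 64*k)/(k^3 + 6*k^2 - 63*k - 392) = k*(k - 8)/(k^2 + 14*k + 49)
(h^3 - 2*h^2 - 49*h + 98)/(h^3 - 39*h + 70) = (h - 7)/(h - 5)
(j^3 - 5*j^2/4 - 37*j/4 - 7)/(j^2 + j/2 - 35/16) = 4*(j^2 - 3*j - 4)/(4*j - 5)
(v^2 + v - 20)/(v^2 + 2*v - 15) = (v - 4)/(v - 3)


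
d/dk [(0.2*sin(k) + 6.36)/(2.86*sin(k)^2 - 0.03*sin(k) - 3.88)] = (-36.3792*sin(k) + 0.286*cos(2*k) - 0.8712)*cos(k)/(-2.86*sin(k)^2 + 0.03*sin(k) + 3.88)^2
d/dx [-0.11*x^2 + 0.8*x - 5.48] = 0.8 - 0.22*x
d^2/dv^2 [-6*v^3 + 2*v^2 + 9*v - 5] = 4 - 36*v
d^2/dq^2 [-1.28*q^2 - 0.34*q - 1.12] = -2.56000000000000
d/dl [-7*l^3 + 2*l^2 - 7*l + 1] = -21*l^2 + 4*l - 7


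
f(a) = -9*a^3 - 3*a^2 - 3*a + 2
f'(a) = -27*a^2 - 6*a - 3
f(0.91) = -10.00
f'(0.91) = -30.82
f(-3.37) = 322.49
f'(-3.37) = -289.42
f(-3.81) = 467.64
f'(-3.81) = -372.07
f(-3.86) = 486.49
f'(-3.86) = -382.13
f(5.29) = -1430.15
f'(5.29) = -790.31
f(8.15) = -5093.81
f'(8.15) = -1845.31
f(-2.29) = 101.22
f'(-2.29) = -130.85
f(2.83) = -234.50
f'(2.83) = -236.22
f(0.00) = 2.00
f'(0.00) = -3.00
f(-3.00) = 227.00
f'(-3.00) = -228.00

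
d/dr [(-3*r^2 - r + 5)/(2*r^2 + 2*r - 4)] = (-r^2 + r - 3/2)/(r^4 + 2*r^3 - 3*r^2 - 4*r + 4)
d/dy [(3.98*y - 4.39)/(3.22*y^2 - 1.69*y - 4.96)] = (-12.8156*y^2 + 28.2716*y - 27.1599)/(10.3684*y^4 - 10.8836*y^3 - 29.0863*y^2 + 16.7648*y + 24.6016)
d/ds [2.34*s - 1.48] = 2.34000000000000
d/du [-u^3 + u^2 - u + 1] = -3*u^2 + 2*u - 1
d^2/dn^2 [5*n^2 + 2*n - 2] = 10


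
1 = 1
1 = 1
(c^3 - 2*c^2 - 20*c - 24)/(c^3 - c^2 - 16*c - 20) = (c - 6)/(c - 5)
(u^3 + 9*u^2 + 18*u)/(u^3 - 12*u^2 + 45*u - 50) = u*(u^2 + 9*u + 18)/(u^3 - 12*u^2 + 45*u - 50)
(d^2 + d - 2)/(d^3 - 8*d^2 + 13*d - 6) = (d + 2)/(d^2 - 7*d + 6)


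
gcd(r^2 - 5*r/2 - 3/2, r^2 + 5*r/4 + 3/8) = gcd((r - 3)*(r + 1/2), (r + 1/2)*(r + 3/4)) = r + 1/2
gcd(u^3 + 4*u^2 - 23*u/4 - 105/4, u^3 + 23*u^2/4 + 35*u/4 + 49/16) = u + 7/2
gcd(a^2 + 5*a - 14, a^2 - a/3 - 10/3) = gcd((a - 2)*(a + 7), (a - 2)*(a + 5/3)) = a - 2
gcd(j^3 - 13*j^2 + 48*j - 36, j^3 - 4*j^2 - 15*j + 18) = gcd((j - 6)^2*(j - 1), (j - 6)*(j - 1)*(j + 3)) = j^2 - 7*j + 6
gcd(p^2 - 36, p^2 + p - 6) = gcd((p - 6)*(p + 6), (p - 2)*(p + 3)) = 1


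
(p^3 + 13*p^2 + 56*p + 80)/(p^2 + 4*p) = p + 9 + 20/p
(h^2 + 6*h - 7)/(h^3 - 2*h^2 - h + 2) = (h + 7)/(h^2 - h - 2)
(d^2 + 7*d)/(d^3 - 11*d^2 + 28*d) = (d + 7)/(d^2 - 11*d + 28)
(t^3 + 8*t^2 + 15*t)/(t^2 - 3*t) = (t^2 + 8*t + 15)/(t - 3)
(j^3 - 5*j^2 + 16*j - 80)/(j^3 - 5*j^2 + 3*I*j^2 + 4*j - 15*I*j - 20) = (j - 4*I)/(j - I)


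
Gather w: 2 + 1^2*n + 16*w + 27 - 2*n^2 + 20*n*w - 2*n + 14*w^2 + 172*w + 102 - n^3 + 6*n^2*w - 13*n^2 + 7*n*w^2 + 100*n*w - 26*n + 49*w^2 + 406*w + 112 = -n^3 - 15*n^2 - 27*n + w^2*(7*n + 63) + w*(6*n^2 + 120*n + 594) + 243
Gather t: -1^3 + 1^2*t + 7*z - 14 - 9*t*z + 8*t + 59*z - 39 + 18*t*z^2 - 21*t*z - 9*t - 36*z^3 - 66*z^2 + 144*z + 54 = t*(18*z^2 - 30*z) - 36*z^3 - 66*z^2 + 210*z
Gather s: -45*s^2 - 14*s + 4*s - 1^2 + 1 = -45*s^2 - 10*s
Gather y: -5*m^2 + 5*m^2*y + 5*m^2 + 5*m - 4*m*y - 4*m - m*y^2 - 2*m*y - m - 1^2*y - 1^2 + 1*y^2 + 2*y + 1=y^2*(1 - m) + y*(5*m^2 - 6*m + 1)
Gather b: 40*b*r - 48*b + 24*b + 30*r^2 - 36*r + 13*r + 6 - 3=b*(40*r - 24) + 30*r^2 - 23*r + 3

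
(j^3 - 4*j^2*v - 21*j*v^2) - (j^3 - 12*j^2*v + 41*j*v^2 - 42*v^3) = 8*j^2*v - 62*j*v^2 + 42*v^3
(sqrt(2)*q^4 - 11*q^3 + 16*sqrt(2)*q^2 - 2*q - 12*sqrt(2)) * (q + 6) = sqrt(2)*q^5 - 11*q^4 + 6*sqrt(2)*q^4 - 66*q^3 + 16*sqrt(2)*q^3 - 2*q^2 + 96*sqrt(2)*q^2 - 12*sqrt(2)*q - 12*q - 72*sqrt(2)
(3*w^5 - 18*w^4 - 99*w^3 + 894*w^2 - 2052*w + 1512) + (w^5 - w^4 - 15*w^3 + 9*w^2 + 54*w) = 4*w^5 - 19*w^4 - 114*w^3 + 903*w^2 - 1998*w + 1512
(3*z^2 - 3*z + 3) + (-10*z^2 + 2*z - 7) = -7*z^2 - z - 4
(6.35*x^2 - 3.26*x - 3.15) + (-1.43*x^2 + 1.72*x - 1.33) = 4.92*x^2 - 1.54*x - 4.48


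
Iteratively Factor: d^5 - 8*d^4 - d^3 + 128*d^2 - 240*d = (d)*(d^4 - 8*d^3 - d^2 + 128*d - 240) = d*(d - 4)*(d^3 - 4*d^2 - 17*d + 60) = d*(d - 5)*(d - 4)*(d^2 + d - 12) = d*(d - 5)*(d - 4)*(d - 3)*(d + 4)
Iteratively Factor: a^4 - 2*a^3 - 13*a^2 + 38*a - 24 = (a - 1)*(a^3 - a^2 - 14*a + 24) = (a - 1)*(a + 4)*(a^2 - 5*a + 6) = (a - 3)*(a - 1)*(a + 4)*(a - 2)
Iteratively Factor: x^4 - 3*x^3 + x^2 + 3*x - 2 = (x - 1)*(x^3 - 2*x^2 - x + 2) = (x - 2)*(x - 1)*(x^2 - 1) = (x - 2)*(x - 1)*(x + 1)*(x - 1)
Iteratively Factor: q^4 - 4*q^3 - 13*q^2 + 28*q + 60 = (q - 3)*(q^3 - q^2 - 16*q - 20) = (q - 3)*(q + 2)*(q^2 - 3*q - 10) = (q - 5)*(q - 3)*(q + 2)*(q + 2)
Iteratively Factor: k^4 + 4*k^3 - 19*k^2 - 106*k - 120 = (k + 2)*(k^3 + 2*k^2 - 23*k - 60) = (k + 2)*(k + 3)*(k^2 - k - 20) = (k - 5)*(k + 2)*(k + 3)*(k + 4)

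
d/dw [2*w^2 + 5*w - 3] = 4*w + 5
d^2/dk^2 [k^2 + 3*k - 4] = 2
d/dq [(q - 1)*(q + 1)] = 2*q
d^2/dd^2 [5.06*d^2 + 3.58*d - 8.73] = 10.1200000000000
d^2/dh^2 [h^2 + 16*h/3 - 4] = 2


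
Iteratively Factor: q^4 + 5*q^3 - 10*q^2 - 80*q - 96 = (q + 2)*(q^3 + 3*q^2 - 16*q - 48) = (q - 4)*(q + 2)*(q^2 + 7*q + 12) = (q - 4)*(q + 2)*(q + 3)*(q + 4)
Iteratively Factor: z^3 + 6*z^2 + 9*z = (z + 3)*(z^2 + 3*z) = z*(z + 3)*(z + 3)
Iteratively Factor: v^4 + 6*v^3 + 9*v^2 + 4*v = (v + 1)*(v^3 + 5*v^2 + 4*v) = v*(v + 1)*(v^2 + 5*v + 4) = v*(v + 1)*(v + 4)*(v + 1)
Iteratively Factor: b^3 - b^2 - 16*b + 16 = (b - 1)*(b^2 - 16) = (b - 1)*(b + 4)*(b - 4)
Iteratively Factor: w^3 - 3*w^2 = (w)*(w^2 - 3*w) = w^2*(w - 3)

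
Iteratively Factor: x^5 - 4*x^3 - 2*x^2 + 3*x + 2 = (x + 1)*(x^4 - x^3 - 3*x^2 + x + 2) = (x - 2)*(x + 1)*(x^3 + x^2 - x - 1) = (x - 2)*(x + 1)^2*(x^2 - 1) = (x - 2)*(x + 1)^3*(x - 1)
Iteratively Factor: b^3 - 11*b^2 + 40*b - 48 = (b - 4)*(b^2 - 7*b + 12) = (b - 4)^2*(b - 3)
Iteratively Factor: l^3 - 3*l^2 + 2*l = (l - 2)*(l^2 - l) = l*(l - 2)*(l - 1)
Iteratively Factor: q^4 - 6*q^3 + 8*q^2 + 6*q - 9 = (q - 3)*(q^3 - 3*q^2 - q + 3) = (q - 3)^2*(q^2 - 1) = (q - 3)^2*(q + 1)*(q - 1)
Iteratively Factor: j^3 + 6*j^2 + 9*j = (j)*(j^2 + 6*j + 9) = j*(j + 3)*(j + 3)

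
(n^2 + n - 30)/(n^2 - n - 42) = (n - 5)/(n - 7)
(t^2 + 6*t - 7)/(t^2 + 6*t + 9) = (t^2 + 6*t - 7)/(t^2 + 6*t + 9)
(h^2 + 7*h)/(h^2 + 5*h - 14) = h/(h - 2)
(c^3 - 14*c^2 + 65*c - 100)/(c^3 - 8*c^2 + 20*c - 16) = (c^2 - 10*c + 25)/(c^2 - 4*c + 4)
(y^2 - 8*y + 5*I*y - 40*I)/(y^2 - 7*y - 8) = (y + 5*I)/(y + 1)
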